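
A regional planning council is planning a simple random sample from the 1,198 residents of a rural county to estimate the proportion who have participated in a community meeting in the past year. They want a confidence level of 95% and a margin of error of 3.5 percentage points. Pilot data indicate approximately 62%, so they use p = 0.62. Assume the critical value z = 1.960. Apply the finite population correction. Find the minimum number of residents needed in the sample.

Unadjusted: n₀ = 1.960² × 0.62 × 0.38 / 0.035² ≈ 738.84, so n₀ = 739.
Finite population correction with N = 1,198: n = n₀ / (1 + (n₀−1)/N) = 739 / (1 + 738/1198) = 739 / 1.6160 ≈ 457.29.
Rounding up, n = 458.

458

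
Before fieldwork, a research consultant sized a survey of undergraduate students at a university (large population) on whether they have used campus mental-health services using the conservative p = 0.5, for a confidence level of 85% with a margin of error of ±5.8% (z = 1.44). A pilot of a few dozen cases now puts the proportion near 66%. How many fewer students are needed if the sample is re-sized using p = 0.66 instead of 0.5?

Conservative (p = 0.5): n = 1.44² × 0.25 / 0.058² ≈ 154.10 → 155.
Using p = 0.66: p(1−p) = 0.2244, so n = 1.44² × 0.2244 / 0.058² ≈ 138.32 → 139.
Reduction: 155 − 139 = 16.

16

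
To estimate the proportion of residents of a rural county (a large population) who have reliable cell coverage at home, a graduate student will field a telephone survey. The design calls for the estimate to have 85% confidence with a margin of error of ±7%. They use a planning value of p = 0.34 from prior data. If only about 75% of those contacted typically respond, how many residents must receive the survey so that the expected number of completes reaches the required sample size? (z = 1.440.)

Completed interviews needed: n₀ = 1.440² × 0.2244 / 0.070² ≈ 94.96 → 95.
At a 75% response rate, contacts needed = 95 / 0.75 ≈ 126.67 → 127.

127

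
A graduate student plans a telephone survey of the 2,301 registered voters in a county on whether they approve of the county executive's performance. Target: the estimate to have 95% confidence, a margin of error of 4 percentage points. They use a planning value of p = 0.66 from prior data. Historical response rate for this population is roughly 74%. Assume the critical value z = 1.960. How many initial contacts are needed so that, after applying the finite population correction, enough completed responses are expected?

591

Completed interviews needed (unadjusted): n₀ = 1.960² × 0.2244 / 0.040² ≈ 538.78 → 539.
FPC for N = 2,301: n = 539 / (1 + 538/2301) = 539 / 1.2338 ≈ 436.86 → 437.
At a 74% response rate, contacts needed = 437 / 0.74 ≈ 590.54 → 591.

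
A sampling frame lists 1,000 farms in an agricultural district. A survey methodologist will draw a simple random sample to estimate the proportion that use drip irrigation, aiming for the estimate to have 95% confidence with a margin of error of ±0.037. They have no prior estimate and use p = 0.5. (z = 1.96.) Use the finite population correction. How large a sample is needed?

413

Unadjusted: n₀ = 1.96² × 0.50 × 0.50 / 0.037² ≈ 701.53, so n₀ = 702.
Finite population correction with N = 1,000: n = n₀ / (1 + (n₀−1)/N) = 702 / (1 + 701/1000) = 702 / 1.7010 ≈ 412.70.
Rounding up, n = 413.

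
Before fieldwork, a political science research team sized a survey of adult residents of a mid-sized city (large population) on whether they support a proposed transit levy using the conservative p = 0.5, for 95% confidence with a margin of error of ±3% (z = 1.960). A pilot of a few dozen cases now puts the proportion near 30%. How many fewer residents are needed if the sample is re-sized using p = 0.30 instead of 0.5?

Conservative (p = 0.5): n = 1.960² × 0.25 / 0.030² ≈ 1067.11 → 1068.
Using p = 0.30: p(1−p) = 0.2100, so n = 1.960² × 0.2100 / 0.030² ≈ 896.37 → 897.
Reduction: 1068 − 897 = 171.

171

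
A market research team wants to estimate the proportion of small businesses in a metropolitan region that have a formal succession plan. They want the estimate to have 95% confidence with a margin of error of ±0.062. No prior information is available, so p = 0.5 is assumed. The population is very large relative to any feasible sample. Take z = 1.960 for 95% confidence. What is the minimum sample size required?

With p = 0.5, p(1−p) = 0.25.
n = z²·p(1−p)/E² = 1.960² × 0.2500 / 0.062² = 3.8416 × 0.2500 / 0.003844 ≈ 249.84.
Rounding up gives n = 250.

250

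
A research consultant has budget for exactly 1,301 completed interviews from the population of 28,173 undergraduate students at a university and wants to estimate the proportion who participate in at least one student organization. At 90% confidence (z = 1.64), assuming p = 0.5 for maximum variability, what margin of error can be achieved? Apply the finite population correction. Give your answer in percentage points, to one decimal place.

2.2

Finite-population factor: (N−n)/(N−1) = (28173−1301)/(28173−1) = 0.9539.
SE(p̂) = √[p(1−p)/n · (N−n)/(N−1)] = √[0.2500/1301 × 0.9539] = 0.01354.
E = z × SE = 1.64 × 0.01354 = 0.02220 ≈ 2.2 percentage points.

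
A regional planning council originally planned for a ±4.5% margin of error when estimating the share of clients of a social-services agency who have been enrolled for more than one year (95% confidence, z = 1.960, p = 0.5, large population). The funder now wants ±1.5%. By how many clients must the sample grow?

3794

At ±4.5%: n = 1.960² × 0.2500 / 0.045² ≈ 474.27 → 475.
At ±1.5%: n = 1.960² × 0.2500 / 0.015² ≈ 4268.44 → 4269.
Additional respondents: 4269 − 475 = 3794.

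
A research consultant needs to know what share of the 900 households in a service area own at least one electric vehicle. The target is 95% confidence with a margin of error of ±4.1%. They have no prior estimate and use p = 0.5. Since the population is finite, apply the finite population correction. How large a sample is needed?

For 95% confidence, z = 1.96.
Unadjusted: n₀ = 1.96² × 0.50 × 0.50 / 0.041² ≈ 571.33, so n₀ = 572.
Finite population correction with N = 900: n = n₀ / (1 + (n₀−1)/N) = 572 / (1 + 571/900) = 572 / 1.6344 ≈ 349.97.
Rounding up, n = 350.

350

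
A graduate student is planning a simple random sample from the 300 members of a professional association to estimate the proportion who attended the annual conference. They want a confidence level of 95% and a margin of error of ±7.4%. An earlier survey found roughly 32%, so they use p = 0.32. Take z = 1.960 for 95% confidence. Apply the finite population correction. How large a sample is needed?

102

Unadjusted: n₀ = 1.960² × 0.32 × 0.68 / 0.074² ≈ 152.65, so n₀ = 153.
Finite population correction with N = 300: n = n₀ / (1 + (n₀−1)/N) = 153 / (1 + 152/300) = 153 / 1.5067 ≈ 101.55.
Rounding up, n = 102.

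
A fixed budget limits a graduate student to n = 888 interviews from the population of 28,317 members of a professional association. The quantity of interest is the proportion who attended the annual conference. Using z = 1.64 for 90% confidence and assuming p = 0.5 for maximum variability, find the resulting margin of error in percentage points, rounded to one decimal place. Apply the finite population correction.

Finite-population factor: (N−n)/(N−1) = (28317−888)/(28317−1) = 0.9687.
SE(p̂) = √[p(1−p)/n · (N−n)/(N−1)] = √[0.2500/888 × 0.9687] = 0.01651.
E = z × SE = 1.64 × 0.01651 = 0.02708 ≈ 2.7 percentage points.

2.7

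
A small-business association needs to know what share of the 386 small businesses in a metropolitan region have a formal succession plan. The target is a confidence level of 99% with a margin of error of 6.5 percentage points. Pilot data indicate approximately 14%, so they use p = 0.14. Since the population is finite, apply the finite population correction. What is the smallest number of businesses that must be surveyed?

128

For 99% confidence, z = 2.58.
Unadjusted: n₀ = 2.58² × 0.14 × 0.86 / 0.065² ≈ 189.69, so n₀ = 190.
Finite population correction with N = 386: n = n₀ / (1 + (n₀−1)/N) = 190 / (1 + 189/386) = 190 / 1.4896 ≈ 127.55.
Rounding up, n = 128.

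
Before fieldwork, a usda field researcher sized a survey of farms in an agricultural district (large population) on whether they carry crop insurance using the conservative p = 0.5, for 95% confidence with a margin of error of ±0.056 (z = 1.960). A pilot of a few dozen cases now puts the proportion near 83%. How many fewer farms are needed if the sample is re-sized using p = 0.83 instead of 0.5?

Conservative (p = 0.5): n = 1.960² × 0.25 / 0.056² ≈ 306.25 → 307.
Using p = 0.83: p(1−p) = 0.1411, so n = 1.960² × 0.1411 / 0.056² ≈ 172.85 → 173.
Reduction: 307 − 173 = 134.

134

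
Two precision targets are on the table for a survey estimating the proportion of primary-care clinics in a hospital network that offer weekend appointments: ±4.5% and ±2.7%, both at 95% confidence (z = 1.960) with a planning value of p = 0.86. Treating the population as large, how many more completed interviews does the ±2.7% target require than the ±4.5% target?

406

At ±4.5%: n = 1.960² × 0.1204 / 0.045² ≈ 228.41 → 229.
At ±2.7%: n = 1.960² × 0.1204 / 0.027² ≈ 634.47 → 635.
Additional respondents: 635 − 229 = 406.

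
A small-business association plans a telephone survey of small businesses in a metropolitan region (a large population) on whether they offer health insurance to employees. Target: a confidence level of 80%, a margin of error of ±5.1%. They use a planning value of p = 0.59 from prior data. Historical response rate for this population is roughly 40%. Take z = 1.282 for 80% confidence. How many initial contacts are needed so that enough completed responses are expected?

Completed interviews needed: n₀ = 1.282² × 0.2419 / 0.051² ≈ 152.85 → 153.
At a 40% response rate, contacts needed = 153 / 0.40 ≈ 382.50 → 383.

383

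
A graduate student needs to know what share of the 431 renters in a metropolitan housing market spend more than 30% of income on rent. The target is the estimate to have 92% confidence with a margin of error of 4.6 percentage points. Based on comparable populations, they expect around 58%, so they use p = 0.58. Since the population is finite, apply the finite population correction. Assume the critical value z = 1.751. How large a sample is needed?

Unadjusted: n₀ = 1.751² × 0.58 × 0.42 / 0.046² ≈ 352.97, so n₀ = 353.
Finite population correction with N = 431: n = n₀ / (1 + (n₀−1)/N) = 353 / (1 + 352/431) = 353 / 1.8167 ≈ 194.31.
Rounding up, n = 195.

195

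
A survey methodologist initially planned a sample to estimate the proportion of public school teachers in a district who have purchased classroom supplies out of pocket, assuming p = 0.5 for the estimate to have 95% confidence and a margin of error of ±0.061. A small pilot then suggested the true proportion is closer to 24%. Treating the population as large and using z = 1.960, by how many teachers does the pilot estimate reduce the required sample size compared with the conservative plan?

70

Conservative (p = 0.5): n = 1.960² × 0.25 / 0.061² ≈ 258.10 → 259.
Using p = 0.24: p(1−p) = 0.1824, so n = 1.960² × 0.1824 / 0.061² ≈ 188.31 → 189.
Reduction: 259 − 189 = 70.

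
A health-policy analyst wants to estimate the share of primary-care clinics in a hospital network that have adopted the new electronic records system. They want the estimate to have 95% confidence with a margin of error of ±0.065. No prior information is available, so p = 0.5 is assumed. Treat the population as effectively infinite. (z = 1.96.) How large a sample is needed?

228

With p = 0.5, p(1−p) = 0.25.
n = z²·p(1−p)/E² = 1.96² × 0.2500 / 0.065² = 3.8416 × 0.2500 / 0.004225 ≈ 227.31.
Rounding up gives n = 228.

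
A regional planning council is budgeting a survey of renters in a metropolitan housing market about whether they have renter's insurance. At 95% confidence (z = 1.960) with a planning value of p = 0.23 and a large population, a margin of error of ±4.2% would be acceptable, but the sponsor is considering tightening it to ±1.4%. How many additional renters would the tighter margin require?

At ±4.2%: n = 1.960² × 0.1771 / 0.042² ≈ 385.68 → 386.
At ±1.4%: n = 1.960² × 0.1771 / 0.014² ≈ 3471.16 → 3472.
Additional respondents: 3472 − 386 = 3086.

3086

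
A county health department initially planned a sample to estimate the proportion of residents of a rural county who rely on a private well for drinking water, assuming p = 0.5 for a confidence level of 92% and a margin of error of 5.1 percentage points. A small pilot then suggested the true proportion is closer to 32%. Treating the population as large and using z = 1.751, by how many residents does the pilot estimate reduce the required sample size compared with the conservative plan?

Conservative (p = 0.5): n = 1.751² × 0.25 / 0.051² ≈ 294.69 → 295.
Using p = 0.32: p(1−p) = 0.2176, so n = 1.751² × 0.2176 / 0.051² ≈ 256.50 → 257.
Reduction: 295 − 257 = 38.

38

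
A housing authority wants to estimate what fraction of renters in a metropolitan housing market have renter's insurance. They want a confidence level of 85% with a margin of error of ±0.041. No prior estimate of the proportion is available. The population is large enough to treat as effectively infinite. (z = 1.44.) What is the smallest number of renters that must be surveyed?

With no prior estimate, use p = 0.5, giving p(1−p) = 0.25.
n = z²·p(1−p)/E² = 1.44² × 0.2500 / 0.041² = 2.0736 × 0.2500 / 0.001681 ≈ 308.39.
Rounding up gives n = 309.

309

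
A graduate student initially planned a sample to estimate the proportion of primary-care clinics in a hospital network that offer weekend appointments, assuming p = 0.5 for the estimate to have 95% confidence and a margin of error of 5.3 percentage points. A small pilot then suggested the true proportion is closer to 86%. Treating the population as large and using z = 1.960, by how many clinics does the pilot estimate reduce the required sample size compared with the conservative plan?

Conservative (p = 0.5): n = 1.960² × 0.25 / 0.053² ≈ 341.90 → 342.
Using p = 0.86: p(1−p) = 0.1204, so n = 1.960² × 0.1204 / 0.053² ≈ 164.66 → 165.
Reduction: 342 − 165 = 177.

177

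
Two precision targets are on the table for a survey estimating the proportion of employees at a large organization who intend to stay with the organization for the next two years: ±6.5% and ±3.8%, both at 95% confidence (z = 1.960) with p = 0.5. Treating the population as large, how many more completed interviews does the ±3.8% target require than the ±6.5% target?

438

At ±6.5%: n = 1.960² × 0.2500 / 0.065² ≈ 227.31 → 228.
At ±3.8%: n = 1.960² × 0.2500 / 0.038² ≈ 665.10 → 666.
Additional respondents: 666 − 228 = 438.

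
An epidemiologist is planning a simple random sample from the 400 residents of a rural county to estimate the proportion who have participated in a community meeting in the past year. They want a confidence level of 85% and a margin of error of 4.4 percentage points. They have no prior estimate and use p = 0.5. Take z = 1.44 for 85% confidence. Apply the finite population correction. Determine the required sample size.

161

Unadjusted: n₀ = 1.44² × 0.50 × 0.50 / 0.044² ≈ 267.77, so n₀ = 268.
Finite population correction with N = 400: n = n₀ / (1 + (n₀−1)/N) = 268 / (1 + 267/400) = 268 / 1.6675 ≈ 160.72.
Rounding up, n = 161.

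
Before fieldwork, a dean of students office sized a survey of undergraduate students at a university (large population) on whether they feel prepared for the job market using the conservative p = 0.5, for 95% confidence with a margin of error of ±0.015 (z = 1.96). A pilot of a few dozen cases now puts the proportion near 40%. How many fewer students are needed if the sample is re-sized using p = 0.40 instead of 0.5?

171

Conservative (p = 0.5): n = 1.96² × 0.25 / 0.015² ≈ 4268.44 → 4269.
Using p = 0.40: p(1−p) = 0.2400, so n = 1.96² × 0.2400 / 0.015² ≈ 4097.71 → 4098.
Reduction: 4269 − 4098 = 171.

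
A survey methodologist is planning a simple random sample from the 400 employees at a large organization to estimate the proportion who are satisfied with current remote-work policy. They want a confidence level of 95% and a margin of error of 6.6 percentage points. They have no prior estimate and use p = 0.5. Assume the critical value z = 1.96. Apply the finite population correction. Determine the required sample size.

Unadjusted: n₀ = 1.96² × 0.50 × 0.50 / 0.066² ≈ 220.48, so n₀ = 221.
Finite population correction with N = 400: n = n₀ / (1 + (n₀−1)/N) = 221 / (1 + 220/400) = 221 / 1.5500 ≈ 142.58.
Rounding up, n = 143.

143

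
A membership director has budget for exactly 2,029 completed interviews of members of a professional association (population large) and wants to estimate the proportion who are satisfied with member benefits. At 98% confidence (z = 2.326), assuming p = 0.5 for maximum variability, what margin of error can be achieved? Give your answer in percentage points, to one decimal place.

SE(p̂) = √[p(1−p)/n] = √[0.2500/2029] = 0.01110.
E = z × SE = 2.326 × 0.01110 = 0.02582, or 2.6 percentage points.

2.6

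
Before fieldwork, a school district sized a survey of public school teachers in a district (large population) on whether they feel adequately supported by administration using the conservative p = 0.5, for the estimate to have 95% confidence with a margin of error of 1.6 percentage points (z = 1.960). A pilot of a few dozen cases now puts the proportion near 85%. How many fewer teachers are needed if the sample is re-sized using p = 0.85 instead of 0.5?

Conservative (p = 0.5): n = 1.960² × 0.25 / 0.016² ≈ 3751.56 → 3752.
Using p = 0.85: p(1−p) = 0.1275, so n = 1.960² × 0.1275 / 0.016² ≈ 1913.30 → 1914.
Reduction: 3752 − 1914 = 1838.

1838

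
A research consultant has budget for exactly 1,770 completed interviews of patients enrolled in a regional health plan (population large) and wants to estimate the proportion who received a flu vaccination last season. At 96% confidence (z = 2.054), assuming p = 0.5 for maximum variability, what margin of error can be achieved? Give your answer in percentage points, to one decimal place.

2.4

SE(p̂) = √[p(1−p)/n] = √[0.2500/1770] = 0.01188.
E = z × SE = 2.054 × 0.01188 = 0.02441, or 2.4 percentage points.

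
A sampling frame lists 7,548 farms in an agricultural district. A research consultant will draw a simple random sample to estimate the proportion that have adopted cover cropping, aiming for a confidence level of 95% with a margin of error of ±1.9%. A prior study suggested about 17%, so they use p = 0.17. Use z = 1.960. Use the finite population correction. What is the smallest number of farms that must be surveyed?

1253

Unadjusted: n₀ = 1.960² × 0.17 × 0.83 / 0.019² ≈ 1501.52, so n₀ = 1502.
Finite population correction with N = 7,548: n = n₀ / (1 + (n₀−1)/N) = 1502 / (1 + 1501/7548) = 1502 / 1.1989 ≈ 1252.86.
Rounding up, n = 1253.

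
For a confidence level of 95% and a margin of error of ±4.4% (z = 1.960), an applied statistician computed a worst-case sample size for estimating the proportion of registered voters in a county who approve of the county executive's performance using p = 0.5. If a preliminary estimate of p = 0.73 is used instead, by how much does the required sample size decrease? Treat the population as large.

105

Conservative (p = 0.5): n = 1.960² × 0.25 / 0.044² ≈ 496.07 → 497.
Using p = 0.73: p(1−p) = 0.1971, so n = 1.960² × 0.1971 / 0.044² ≈ 391.11 → 392.
Reduction: 497 − 392 = 105.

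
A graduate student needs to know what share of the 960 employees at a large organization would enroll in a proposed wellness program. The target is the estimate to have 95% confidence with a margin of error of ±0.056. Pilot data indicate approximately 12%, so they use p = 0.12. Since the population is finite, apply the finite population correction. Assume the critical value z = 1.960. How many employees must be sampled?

115

Unadjusted: n₀ = 1.960² × 0.12 × 0.88 / 0.056² ≈ 129.36, so n₀ = 130.
Finite population correction with N = 960: n = n₀ / (1 + (n₀−1)/N) = 130 / (1 + 129/960) = 130 / 1.1344 ≈ 114.60.
Rounding up, n = 115.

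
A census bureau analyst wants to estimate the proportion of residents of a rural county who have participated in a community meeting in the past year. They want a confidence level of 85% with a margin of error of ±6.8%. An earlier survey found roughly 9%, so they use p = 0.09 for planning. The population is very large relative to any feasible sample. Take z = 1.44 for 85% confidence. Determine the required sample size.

37

With p = 0.09, p(1−p) = 0.0819.
n = z²·p(1−p)/E² = 1.44² × 0.0819 / 0.068² = 2.0736 × 0.0819 / 0.004624 ≈ 36.73.
Rounding up gives n = 37.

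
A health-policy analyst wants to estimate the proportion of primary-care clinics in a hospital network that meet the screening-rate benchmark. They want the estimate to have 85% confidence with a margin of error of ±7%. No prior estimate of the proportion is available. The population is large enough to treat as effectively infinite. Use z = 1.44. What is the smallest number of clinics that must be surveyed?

106

With no prior estimate, use p = 0.5, giving p(1−p) = 0.25.
n = z²·p(1−p)/E² = 1.44² × 0.2500 / 0.070² = 2.0736 × 0.2500 / 0.004900 ≈ 105.80.
Rounding up gives n = 106.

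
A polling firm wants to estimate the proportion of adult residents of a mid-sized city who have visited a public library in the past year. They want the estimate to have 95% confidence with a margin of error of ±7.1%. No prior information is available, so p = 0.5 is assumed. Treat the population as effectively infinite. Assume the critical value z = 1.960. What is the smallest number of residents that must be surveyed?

With p = 0.5, p(1−p) = 0.25.
n = z²·p(1−p)/E² = 1.960² × 0.2500 / 0.071² = 3.8416 × 0.2500 / 0.005041 ≈ 190.52.
Rounding up gives n = 191.

191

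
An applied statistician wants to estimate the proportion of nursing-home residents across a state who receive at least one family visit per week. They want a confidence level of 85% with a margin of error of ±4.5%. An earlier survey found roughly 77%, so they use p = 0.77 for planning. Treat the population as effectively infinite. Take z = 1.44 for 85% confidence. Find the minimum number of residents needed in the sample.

With p = 0.77, p(1−p) = 0.1771.
n = z²·p(1−p)/E² = 1.44² × 0.1771 / 0.045² = 2.0736 × 0.1771 / 0.002025 ≈ 181.35.
Rounding up gives n = 182.

182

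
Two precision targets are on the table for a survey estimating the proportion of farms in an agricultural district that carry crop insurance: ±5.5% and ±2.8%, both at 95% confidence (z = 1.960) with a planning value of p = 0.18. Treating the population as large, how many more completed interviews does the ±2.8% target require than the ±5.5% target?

536

At ±5.5%: n = 1.960² × 0.1476 / 0.055² ≈ 187.44 → 188.
At ±2.8%: n = 1.960² × 0.1476 / 0.028² ≈ 723.24 → 724.
Additional respondents: 724 − 188 = 536.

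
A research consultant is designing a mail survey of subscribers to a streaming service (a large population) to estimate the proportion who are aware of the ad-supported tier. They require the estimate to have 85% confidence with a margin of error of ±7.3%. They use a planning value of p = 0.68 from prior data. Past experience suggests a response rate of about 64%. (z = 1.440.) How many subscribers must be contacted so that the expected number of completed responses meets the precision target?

133

Completed interviews needed: n₀ = 1.440² × 0.2176 / 0.073² ≈ 84.67 → 85.
At a 64% response rate, contacts needed = 85 / 0.64 ≈ 132.81 → 133.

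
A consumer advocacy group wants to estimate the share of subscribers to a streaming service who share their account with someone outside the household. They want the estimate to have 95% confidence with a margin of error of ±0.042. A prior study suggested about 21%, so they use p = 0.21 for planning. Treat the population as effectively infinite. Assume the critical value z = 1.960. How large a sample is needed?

362

With p = 0.21, p(1−p) = 0.1659.
n = z²·p(1−p)/E² = 1.960² × 0.1659 / 0.042² = 3.8416 × 0.1659 / 0.001764 ≈ 361.29.
Rounding up gives n = 362.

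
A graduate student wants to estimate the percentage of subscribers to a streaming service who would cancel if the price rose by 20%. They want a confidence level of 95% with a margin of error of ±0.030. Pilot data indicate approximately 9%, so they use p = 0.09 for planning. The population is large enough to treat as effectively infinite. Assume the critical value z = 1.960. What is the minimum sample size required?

With p = 0.09, p(1−p) = 0.0819.
n = z²·p(1−p)/E² = 1.960² × 0.0819 / 0.030² = 3.8416 × 0.0819 / 0.000900 ≈ 349.59.
Rounding up gives n = 350.

350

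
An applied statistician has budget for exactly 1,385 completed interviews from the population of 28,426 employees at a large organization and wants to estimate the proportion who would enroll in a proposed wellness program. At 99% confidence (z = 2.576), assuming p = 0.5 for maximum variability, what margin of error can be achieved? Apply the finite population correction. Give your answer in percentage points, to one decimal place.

Finite-population factor: (N−n)/(N−1) = (28426−1385)/(28426−1) = 0.9513.
SE(p̂) = √[p(1−p)/n · (N−n)/(N−1)] = √[0.2500/1385 × 0.9513] = 0.01310.
E = z × SE = 2.576 × 0.01310 = 0.03376 ≈ 3.4 percentage points.

3.4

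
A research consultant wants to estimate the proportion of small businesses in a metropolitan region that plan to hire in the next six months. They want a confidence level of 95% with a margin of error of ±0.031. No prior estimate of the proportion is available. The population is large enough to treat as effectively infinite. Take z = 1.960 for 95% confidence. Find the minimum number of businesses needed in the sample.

With no prior estimate, use p = 0.5, giving p(1−p) = 0.25.
n = z²·p(1−p)/E² = 1.960² × 0.2500 / 0.031² = 3.8416 × 0.2500 / 0.000961 ≈ 999.38.
Rounding up gives n = 1000.

1000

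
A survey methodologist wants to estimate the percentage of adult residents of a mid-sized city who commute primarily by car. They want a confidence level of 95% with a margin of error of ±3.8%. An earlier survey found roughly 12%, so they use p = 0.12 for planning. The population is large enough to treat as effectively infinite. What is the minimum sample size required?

For 95% confidence, z = 1.960.
With p = 0.12, p(1−p) = 0.1056.
n = z²·p(1−p)/E² = 1.960² × 0.1056 / 0.038² = 3.8416 × 0.1056 / 0.001444 ≈ 280.94.
Rounding up gives n = 281.

281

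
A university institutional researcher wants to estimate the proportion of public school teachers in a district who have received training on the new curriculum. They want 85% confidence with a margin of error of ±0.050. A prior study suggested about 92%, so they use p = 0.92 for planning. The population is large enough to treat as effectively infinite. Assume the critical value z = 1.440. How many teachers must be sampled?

With p = 0.92, p(1−p) = 0.0736.
n = z²·p(1−p)/E² = 1.440² × 0.0736 / 0.050² = 2.0736 × 0.0736 / 0.002500 ≈ 61.05.
Rounding up gives n = 62.

62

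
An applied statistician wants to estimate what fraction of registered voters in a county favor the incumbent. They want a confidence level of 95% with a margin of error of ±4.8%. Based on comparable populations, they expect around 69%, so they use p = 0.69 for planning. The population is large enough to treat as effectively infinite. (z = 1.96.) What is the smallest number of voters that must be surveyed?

357

With p = 0.69, p(1−p) = 0.2139.
n = z²·p(1−p)/E² = 1.96² × 0.2139 / 0.048² = 3.8416 × 0.2139 / 0.002304 ≈ 356.65.
Rounding up gives n = 357.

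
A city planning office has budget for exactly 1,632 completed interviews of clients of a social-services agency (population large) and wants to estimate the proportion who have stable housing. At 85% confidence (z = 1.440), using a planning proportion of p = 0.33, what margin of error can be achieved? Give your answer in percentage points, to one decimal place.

SE(p̂) = √[p(1−p)/n] = √[0.2211/1632] = 0.01164.
E = z × SE = 1.440 × 0.01164 = 0.01676, or 1.7 percentage points.

1.7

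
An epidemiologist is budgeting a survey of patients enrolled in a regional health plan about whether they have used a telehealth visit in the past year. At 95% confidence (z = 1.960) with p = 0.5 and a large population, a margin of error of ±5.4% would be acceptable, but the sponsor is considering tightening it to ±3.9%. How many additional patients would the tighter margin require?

302

At ±5.4%: n = 1.960² × 0.2500 / 0.054² ≈ 329.36 → 330.
At ±3.9%: n = 1.960² × 0.2500 / 0.039² ≈ 631.43 → 632.
Additional respondents: 632 − 330 = 302.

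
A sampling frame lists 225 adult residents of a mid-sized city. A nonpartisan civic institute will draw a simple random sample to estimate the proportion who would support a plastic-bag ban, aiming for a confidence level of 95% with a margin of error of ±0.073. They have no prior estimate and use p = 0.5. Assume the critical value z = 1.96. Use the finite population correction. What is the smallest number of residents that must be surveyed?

Unadjusted: n₀ = 1.96² × 0.50 × 0.50 / 0.073² ≈ 180.22, so n₀ = 181.
Finite population correction with N = 225: n = n₀ / (1 + (n₀−1)/N) = 181 / (1 + 180/225) = 181 / 1.8000 ≈ 100.56.
Rounding up, n = 101.

101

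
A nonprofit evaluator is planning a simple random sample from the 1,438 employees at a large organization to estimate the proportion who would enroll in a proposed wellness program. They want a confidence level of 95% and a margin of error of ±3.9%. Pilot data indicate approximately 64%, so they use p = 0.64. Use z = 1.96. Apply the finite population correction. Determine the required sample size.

Unadjusted: n₀ = 1.96² × 0.64 × 0.36 / 0.039² ≈ 581.92, so n₀ = 582.
Finite population correction with N = 1,438: n = n₀ / (1 + (n₀−1)/N) = 582 / (1 + 581/1438) = 582 / 1.4040 ≈ 414.52.
Rounding up, n = 415.

415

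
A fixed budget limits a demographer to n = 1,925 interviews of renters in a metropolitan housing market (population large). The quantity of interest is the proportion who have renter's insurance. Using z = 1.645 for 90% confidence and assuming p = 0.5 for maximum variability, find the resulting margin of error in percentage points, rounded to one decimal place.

SE(p̂) = √[p(1−p)/n] = √[0.2500/1925] = 0.01140.
E = z × SE = 1.645 × 0.01140 = 0.01875, or 1.9 percentage points.

1.9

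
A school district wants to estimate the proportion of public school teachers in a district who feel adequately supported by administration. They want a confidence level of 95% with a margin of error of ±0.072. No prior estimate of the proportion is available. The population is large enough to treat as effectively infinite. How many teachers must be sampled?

186

For 95% confidence, z = 1.960.
With no prior estimate, use p = 0.5, giving p(1−p) = 0.25.
n = z²·p(1−p)/E² = 1.960² × 0.2500 / 0.072² = 3.8416 × 0.2500 / 0.005184 ≈ 185.26.
Rounding up gives n = 186.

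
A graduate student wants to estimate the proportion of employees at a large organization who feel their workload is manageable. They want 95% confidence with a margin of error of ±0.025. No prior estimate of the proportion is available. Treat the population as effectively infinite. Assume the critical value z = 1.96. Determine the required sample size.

1537

With no prior estimate, use p = 0.5, giving p(1−p) = 0.25.
n = z²·p(1−p)/E² = 1.96² × 0.2500 / 0.025² = 3.8416 × 0.2500 / 0.000625 ≈ 1536.64.
Rounding up gives n = 1537.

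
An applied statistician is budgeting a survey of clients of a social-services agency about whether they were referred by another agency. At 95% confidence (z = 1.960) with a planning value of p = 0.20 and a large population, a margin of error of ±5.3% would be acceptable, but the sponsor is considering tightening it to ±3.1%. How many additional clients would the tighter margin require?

421

At ±5.3%: n = 1.960² × 0.1600 / 0.053² ≈ 218.82 → 219.
At ±3.1%: n = 1.960² × 0.1600 / 0.031² ≈ 639.60 → 640.
Additional respondents: 640 − 219 = 421.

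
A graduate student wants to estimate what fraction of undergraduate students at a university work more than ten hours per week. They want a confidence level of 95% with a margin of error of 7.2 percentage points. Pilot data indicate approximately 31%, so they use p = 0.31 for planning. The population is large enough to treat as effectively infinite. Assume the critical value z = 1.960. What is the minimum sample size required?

With p = 0.31, p(1−p) = 0.2139.
n = z²·p(1−p)/E² = 1.960² × 0.2139 / 0.072² = 3.8416 × 0.2139 / 0.005184 ≈ 158.51.
Rounding up gives n = 159.

159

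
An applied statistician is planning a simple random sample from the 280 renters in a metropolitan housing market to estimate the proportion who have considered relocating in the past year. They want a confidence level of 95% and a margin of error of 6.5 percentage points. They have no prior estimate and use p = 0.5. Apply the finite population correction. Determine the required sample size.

126

For 95% confidence, z = 1.960.
Unadjusted: n₀ = 1.960² × 0.50 × 0.50 / 0.065² ≈ 227.31, so n₀ = 228.
Finite population correction with N = 280: n = n₀ / (1 + (n₀−1)/N) = 228 / (1 + 227/280) = 228 / 1.8107 ≈ 125.92.
Rounding up, n = 126.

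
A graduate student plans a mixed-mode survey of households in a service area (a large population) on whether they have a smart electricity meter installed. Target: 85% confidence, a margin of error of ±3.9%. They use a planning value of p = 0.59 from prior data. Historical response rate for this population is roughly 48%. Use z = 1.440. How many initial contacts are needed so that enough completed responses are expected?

Completed interviews needed: n₀ = 1.440² × 0.2419 / 0.039² ≈ 329.79 → 330.
At a 48% response rate, contacts needed = 330 / 0.48 ≈ 687.50 → 688.

688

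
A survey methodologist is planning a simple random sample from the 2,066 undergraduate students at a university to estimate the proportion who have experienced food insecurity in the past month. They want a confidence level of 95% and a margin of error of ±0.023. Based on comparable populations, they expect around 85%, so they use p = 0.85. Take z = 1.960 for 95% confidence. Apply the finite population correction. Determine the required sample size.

640

Unadjusted: n₀ = 1.960² × 0.85 × 0.15 / 0.023² ≈ 925.91, so n₀ = 926.
Finite population correction with N = 2,066: n = n₀ / (1 + (n₀−1)/N) = 926 / (1 + 925/2066) = 926 / 1.4477 ≈ 639.62.
Rounding up, n = 640.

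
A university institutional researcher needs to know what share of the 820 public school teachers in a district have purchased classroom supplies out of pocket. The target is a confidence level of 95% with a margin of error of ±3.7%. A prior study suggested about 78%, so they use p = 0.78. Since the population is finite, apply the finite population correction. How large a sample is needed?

For 95% confidence, z = 1.960.
Unadjusted: n₀ = 1.960² × 0.78 × 0.22 / 0.037² ≈ 481.53, so n₀ = 482.
Finite population correction with N = 820: n = n₀ / (1 + (n₀−1)/N) = 482 / (1 + 481/820) = 482 / 1.5866 ≈ 303.80.
Rounding up, n = 304.

304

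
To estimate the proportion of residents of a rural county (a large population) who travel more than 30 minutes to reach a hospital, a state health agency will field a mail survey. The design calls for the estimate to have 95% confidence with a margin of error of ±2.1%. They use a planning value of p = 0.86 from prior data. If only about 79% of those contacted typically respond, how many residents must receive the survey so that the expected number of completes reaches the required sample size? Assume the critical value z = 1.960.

Completed interviews needed: n₀ = 1.960² × 0.1204 / 0.021² ≈ 1048.82 → 1049.
At a 79% response rate, contacts needed = 1049 / 0.79 ≈ 1327.85 → 1328.

1328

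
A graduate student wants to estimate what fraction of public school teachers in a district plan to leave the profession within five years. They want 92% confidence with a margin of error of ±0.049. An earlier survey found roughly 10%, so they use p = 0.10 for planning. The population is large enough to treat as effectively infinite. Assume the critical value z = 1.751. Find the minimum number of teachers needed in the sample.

115

With p = 0.10, p(1−p) = 0.0900.
n = z²·p(1−p)/E² = 1.751² × 0.0900 / 0.049² = 3.0660 × 0.0900 / 0.002401 ≈ 114.93.
Rounding up gives n = 115.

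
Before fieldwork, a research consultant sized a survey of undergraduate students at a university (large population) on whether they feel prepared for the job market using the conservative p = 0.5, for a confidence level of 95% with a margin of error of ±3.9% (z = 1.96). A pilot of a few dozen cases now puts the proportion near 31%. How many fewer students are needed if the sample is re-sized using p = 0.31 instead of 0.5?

Conservative (p = 0.5): n = 1.96² × 0.25 / 0.039² ≈ 631.43 → 632.
Using p = 0.31: p(1−p) = 0.2139, so n = 1.96² × 0.2139 / 0.039² ≈ 540.25 → 541.
Reduction: 632 − 541 = 91.

91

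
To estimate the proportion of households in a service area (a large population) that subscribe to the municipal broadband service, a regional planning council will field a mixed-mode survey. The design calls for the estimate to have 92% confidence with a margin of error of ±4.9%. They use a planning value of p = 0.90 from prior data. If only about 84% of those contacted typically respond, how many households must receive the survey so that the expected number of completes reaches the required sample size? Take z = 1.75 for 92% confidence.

137

Completed interviews needed: n₀ = 1.75² × 0.0900 / 0.049² ≈ 114.80 → 115.
At an 84% response rate, contacts needed = 115 / 0.84 ≈ 136.90 → 137.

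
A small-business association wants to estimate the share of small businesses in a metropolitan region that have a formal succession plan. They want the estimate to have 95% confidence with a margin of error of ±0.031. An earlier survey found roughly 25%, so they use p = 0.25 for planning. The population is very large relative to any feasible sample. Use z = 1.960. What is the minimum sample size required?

With p = 0.25, p(1−p) = 0.1875.
n = z²·p(1−p)/E² = 1.960² × 0.1875 / 0.031² = 3.8416 × 0.1875 / 0.000961 ≈ 749.53.
Rounding up gives n = 750.

750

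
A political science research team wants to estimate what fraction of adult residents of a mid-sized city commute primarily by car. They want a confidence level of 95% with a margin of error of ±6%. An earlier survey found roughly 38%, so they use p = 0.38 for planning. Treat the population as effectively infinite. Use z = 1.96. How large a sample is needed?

With p = 0.38, p(1−p) = 0.2356.
n = z²·p(1−p)/E² = 1.96² × 0.2356 / 0.060² = 3.8416 × 0.2356 / 0.003600 ≈ 251.41.
Rounding up gives n = 252.

252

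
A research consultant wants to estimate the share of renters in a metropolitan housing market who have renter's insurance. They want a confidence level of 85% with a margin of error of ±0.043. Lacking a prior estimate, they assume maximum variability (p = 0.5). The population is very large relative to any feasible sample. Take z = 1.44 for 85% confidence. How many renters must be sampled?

With p = 0.5, p(1−p) = 0.25.
n = z²·p(1−p)/E² = 1.44² × 0.2500 / 0.043² = 2.0736 × 0.2500 / 0.001849 ≈ 280.37.
Rounding up gives n = 281.

281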